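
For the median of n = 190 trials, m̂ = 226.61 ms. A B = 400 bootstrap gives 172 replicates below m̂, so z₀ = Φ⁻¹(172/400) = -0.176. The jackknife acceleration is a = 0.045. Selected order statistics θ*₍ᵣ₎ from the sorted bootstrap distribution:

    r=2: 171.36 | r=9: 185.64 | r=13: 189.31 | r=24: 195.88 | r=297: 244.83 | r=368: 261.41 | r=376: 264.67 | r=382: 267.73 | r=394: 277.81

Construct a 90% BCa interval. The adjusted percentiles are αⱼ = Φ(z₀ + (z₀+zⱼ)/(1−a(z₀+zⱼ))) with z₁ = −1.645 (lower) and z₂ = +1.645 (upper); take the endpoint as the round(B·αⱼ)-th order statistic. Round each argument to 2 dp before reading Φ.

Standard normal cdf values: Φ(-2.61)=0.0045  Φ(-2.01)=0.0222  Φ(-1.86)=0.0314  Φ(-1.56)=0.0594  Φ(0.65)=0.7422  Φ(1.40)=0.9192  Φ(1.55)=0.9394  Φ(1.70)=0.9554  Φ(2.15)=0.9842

(189.31, 261.41)

Lower: z₀ + z₁ = -0.176 + (-1.645) = -1.821; 1 − a(z₀+z₁) = 1 − (0.045)(-1.821) = 1.0819; argument = -0.176 + (-1.821)/1.0819 = -1.8591 → -1.86.
α₁ = Φ(-1.86) = 0.0314; rank = round(400 × 0.0314) = 13; θ*₍13₎ = 189.31.
Upper: z₀ + z₂ = 1.469; 1 − a(z₀+z₂) = 0.9339; argument = 1.3970 → 1.40; α₂ = 0.9192; rank = 368; θ*₍368₎ = 261.41.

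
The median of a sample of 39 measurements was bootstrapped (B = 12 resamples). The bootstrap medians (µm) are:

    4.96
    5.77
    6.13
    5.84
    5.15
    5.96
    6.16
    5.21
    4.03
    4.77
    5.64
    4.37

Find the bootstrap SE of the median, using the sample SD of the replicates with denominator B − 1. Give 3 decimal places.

SE* = 0.700

Bootstrap SE is the standard deviation of the 12 replicate medians.
Mean of replicates: (4.96 + 5.77 + 6.13 + 5.84 + 5.15 + 5.96 + 6.16 + 5.21 + 4.03 + 4.77 + 5.64 + 4.37) / 12 = 63.9900 / 12 = 5.3325
Sum of squared deviations: (−0.3725)² + (+0.4375)² + (+0.7975)² + (+0.5075)² + (−0.1825)² + (+0.6275)² + (+0.8275)² + (−0.1225)² + (−1.3025)² + (−0.5625)² + (+0.3075)² + (−0.9625)² = 5.3844
Variance = 5.3844 / 11 = 0.4895
SE* = √0.4895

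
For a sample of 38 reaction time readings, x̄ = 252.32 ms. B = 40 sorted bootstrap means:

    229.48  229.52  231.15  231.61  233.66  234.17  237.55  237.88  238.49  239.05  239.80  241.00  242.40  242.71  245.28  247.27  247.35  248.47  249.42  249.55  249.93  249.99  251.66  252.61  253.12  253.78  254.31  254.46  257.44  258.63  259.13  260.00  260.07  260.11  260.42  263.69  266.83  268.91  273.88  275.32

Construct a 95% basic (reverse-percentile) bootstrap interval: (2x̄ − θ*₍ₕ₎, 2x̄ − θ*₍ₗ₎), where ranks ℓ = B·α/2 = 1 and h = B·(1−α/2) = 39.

(230.76, 275.16)

Percentile endpoints at ranks 1 and 39: θ*₍1₎ = 229.48, θ*₍39₎ = 273.88.
Basic interval reflects these around x̄:
  lower = 2 × 252.32 − 273.88 = 230.76
  upper = 2 × 252.32 − 229.48 = 275.16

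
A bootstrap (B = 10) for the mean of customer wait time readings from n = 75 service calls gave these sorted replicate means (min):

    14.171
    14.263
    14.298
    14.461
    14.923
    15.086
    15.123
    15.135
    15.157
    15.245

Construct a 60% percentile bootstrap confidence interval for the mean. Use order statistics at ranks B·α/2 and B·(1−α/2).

(14.263, 15.135)

α = 0.40; lower rank = 10 × 0.200 = 2; upper rank = 10 × 0.800 = 8.
The 2nd smallest replicate is 14.263; the 8th is 15.135.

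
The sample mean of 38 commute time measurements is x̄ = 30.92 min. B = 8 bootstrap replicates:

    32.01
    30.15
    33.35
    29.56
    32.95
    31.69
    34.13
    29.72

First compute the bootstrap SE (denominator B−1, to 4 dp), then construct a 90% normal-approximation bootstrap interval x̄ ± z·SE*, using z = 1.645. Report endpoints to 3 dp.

(28.058, 33.782)

Mean of replicates = 31.6950; sum of squared deviations = 21.1884; SE* = √(21.1884/7) = 1.7398
Margin = 1.645 × 1.7398 = 2.8620
Interval: 30.92 ± 2.8620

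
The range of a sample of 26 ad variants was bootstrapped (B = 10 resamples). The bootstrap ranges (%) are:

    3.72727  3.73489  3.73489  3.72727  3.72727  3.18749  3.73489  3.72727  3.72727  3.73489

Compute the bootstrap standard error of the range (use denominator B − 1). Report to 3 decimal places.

Bootstrap SE is the standard deviation of the 10 replicate ranges.
Mean of replicates: (3.72727 + 3.73489 + 3.73489 + 3.72727 + 3.72727 + 3.18749 + 3.73489 + 3.72727 + 3.72727 + 3.73489) / 10 = 36.763400 / 10 = 3.676340
Sum of squared deviations: (+0.050930)² + (+0.058550)² + (+0.058550)² + (+0.050930)² + (+0.050930)² + (−0.488850)² + (+0.058550)² + (+0.050930)² + (+0.050930)² + (+0.058550)² = 0.265656
Variance = 0.265656 / 9 = 0.029517
SE* = √0.029517

SE* = 0.172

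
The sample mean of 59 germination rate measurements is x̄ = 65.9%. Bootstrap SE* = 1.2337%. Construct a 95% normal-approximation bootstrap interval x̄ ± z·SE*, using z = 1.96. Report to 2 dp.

(63.48, 68.32)

Margin = 1.96 × 1.2337 = 2.418
Interval: 65.9 ± 2.418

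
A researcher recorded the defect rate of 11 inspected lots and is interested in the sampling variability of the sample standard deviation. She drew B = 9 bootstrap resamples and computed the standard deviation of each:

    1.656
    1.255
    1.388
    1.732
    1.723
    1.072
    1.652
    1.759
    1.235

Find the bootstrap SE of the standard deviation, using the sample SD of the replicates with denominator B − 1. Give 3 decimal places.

SE* = 0.261

Bootstrap SE is the standard deviation of the 9 replicate standard deviations.
Mean of replicates: (1.656 + 1.255 + 1.388 + 1.732 + 1.723 + 1.072 + 1.652 + 1.759 + 1.235) / 9 = 13.4720 / 9 = 1.4969
Sum of squared deviations: (+0.1591)² + (−0.2419)² + (−0.1089)² + (+0.2351)² + (+0.2261)² + (−0.4249)² + (+0.1551)² + (+0.2621)² + (−0.2619)² = 0.5440
Variance = 0.5440 / 8 = 0.0680
SE* = √0.0680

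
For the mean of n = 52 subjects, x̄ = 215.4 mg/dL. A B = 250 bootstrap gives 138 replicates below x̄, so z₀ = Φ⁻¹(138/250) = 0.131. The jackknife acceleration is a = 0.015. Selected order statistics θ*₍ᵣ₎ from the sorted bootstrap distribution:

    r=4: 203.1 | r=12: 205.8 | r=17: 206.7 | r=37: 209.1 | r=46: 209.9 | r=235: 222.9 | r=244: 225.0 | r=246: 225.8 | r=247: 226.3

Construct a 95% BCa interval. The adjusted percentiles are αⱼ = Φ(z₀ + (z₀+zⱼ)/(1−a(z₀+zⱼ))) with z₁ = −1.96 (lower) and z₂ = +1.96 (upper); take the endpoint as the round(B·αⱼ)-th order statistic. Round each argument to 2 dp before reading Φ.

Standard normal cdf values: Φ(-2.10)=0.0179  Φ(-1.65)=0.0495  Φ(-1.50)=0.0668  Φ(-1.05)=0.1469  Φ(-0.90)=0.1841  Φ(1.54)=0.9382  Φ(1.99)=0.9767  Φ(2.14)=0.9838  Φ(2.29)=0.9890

(205.8, 226.3)

Lower: z₀ + z₁ = 0.131 + (-1.960) = -1.829; 1 − a(z₀+z₁) = 1 − (0.015)(-1.829) = 1.0274; argument = 0.131 + (-1.829)/1.0274 = -1.6492 → -1.65.
α₁ = Φ(-1.65) = 0.0495; rank = round(250 × 0.0495) = 12; θ*₍12₎ = 205.8.
Upper: z₀ + z₂ = 2.091; 1 − a(z₀+z₂) = 0.9686; argument = 2.2897 → 2.29; α₂ = 0.9890; rank = 247; θ*₍247₎ = 226.3.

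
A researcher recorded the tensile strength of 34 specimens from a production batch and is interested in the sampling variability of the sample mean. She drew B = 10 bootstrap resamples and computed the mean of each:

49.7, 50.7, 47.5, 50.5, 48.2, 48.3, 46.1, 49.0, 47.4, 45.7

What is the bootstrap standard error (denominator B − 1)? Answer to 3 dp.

Bootstrap SE is the standard deviation of the 10 replicate means.
Mean of replicates: (49.7 + 50.7 + 47.5 + 50.5 + 48.2 + 48.3 + 46.1 + 49.0 + 47.4 + 45.7) / 10 = 483.1000 / 10 = 48.3100
Sum of squared deviations: (+1.3900)² + (+2.3900)² + (−0.8100)² + (+2.1900)² + (−0.1100)² + (−0.0100)² + (−2.2100)² + (+0.6900)² + (−0.9100)² + (−2.6100)² = 26.1090
Variance = 26.1090 / 9 = 2.9010
SE* = √2.9010

SE* = 1.703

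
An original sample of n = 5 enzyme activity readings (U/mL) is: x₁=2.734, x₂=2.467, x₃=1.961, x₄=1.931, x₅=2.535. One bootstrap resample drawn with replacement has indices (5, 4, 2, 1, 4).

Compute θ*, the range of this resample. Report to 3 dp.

θ* = 0.803

Resample values: 2.535, 1.931, 2.467, 2.734, 1.931.
Range = 2.734 − 1.931 = 0.803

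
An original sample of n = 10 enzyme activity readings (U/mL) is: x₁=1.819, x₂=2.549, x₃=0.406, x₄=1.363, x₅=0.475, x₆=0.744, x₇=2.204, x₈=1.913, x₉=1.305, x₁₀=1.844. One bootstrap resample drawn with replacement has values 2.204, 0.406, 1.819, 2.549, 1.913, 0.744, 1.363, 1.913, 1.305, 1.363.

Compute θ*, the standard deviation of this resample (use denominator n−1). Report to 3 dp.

θ* = 0.654

Mean = 1.5579; sum of squared deviations = 3.8493
s² = 3.8493 / 9 = 0.4277
s = √0.4277 = 0.654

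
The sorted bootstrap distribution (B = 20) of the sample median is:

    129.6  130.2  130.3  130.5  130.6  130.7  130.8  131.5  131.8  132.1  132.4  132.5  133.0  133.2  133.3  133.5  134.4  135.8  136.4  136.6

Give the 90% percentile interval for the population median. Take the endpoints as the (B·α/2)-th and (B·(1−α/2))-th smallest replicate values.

α = 0.10; lower rank = 20 × 0.050 = 1; upper rank = 20 × 0.950 = 19.
The 1st smallest replicate is 129.6; the 19th is 136.4.

(129.6, 136.4)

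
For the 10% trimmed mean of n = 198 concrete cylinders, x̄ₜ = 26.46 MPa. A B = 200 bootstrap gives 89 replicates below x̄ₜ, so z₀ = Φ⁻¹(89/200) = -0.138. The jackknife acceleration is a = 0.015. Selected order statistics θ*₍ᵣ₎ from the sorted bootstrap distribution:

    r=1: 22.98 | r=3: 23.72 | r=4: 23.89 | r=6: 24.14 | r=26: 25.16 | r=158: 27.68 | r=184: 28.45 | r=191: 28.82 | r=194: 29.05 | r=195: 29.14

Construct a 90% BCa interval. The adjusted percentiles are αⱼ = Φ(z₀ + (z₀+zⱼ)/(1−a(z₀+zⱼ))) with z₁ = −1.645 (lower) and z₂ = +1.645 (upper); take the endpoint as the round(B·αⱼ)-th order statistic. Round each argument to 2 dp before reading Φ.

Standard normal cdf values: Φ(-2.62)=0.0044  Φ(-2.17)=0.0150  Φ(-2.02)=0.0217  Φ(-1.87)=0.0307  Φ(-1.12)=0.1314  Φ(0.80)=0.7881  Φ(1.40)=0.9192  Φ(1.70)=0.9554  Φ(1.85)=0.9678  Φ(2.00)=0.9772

(24.14, 28.45)

Lower: z₀ + z₁ = -0.138 + (-1.645) = -1.783; 1 − a(z₀+z₁) = 1 − (0.015)(-1.783) = 1.0267; argument = -0.138 + (-1.783)/1.0267 = -1.8746 → -1.87.
α₁ = Φ(-1.87) = 0.0307; rank = round(200 × 0.0307) = 6; θ*₍6₎ = 24.14.
Upper: z₀ + z₂ = 1.507; 1 − a(z₀+z₂) = 0.9774; argument = 1.4039 → 1.40; α₂ = 0.9192; rank = 184; θ*₍184₎ = 28.45.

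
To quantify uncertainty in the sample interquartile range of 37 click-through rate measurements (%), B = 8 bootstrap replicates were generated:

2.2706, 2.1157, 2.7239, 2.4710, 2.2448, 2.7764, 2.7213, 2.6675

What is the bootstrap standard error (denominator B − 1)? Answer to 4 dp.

SE* = 0.2591

Bootstrap SE is the standard deviation of the 8 replicate interquartile ranges.
Mean of replicates: (2.2706 + 2.1157 + 2.7239 + 2.4710 + 2.2448 + 2.7764 + 2.7213 + 2.6675) / 8 = 19.99120 / 8 = 2.49890
Sum of squared deviations: (−0.22830)² + (−0.38320)² + (+0.22500)² + (−0.02790)² + (−0.25410)² + (+0.27750)² + (+0.22240)² + (+0.16860)² = 0.46983
Variance = 0.46983 / 7 = 0.06712
SE* = √0.06712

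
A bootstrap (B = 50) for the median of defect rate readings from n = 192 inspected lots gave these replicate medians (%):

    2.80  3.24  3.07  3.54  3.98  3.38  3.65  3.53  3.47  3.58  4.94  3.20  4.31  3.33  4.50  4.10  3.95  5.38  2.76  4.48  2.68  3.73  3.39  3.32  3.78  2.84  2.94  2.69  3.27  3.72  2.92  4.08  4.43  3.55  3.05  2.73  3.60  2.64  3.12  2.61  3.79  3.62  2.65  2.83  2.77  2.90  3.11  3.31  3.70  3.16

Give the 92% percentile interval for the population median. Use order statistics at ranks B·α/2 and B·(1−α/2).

Sorted replicates: 2.61, 2.64, 2.65, 2.68, 2.69, 2.73, 2.76, 2.77, 2.80, 2.83, 2.84, 2.90, 2.92, 2.94, 3.05, 3.07, 3.11, 3.12, 3.16, 3.20, 3.24, 3.27, 3.31, 3.32, 3.33, 3.38, 3.39, 3.47, 3.53, 3.54, 3.55, 3.58, 3.60, 3.62, 3.65, 3.70, 3.72, 3.73, 3.78, 3.79, 3.95, 3.98, 4.08, 4.10, 4.31, 4.43, 4.48, 4.50, 4.94, 5.38
α = 0.08; lower rank = 50 × 0.040 = 2; upper rank = 50 × 0.960 = 48.
The 2nd smallest replicate is 2.64; the 48th is 4.50.

(2.64, 4.50)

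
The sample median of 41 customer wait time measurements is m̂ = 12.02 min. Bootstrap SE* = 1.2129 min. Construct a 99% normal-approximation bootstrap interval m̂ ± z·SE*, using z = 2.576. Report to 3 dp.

(8.896, 15.144)

Margin = 2.576 × 1.2129 = 3.1244
Interval: 12.02 ± 3.1244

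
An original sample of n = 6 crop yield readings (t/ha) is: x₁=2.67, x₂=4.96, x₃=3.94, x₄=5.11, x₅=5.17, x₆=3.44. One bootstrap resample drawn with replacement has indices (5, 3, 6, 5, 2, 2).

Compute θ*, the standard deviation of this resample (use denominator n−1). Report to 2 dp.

Resample values: 5.17, 3.94, 3.44, 5.17, 4.96, 4.96.
Mean = 4.6067; sum of squared deviations = 2.6899
s² = 2.6899 / 5 = 0.5380
s = √0.5380 = 0.73

θ* = 0.73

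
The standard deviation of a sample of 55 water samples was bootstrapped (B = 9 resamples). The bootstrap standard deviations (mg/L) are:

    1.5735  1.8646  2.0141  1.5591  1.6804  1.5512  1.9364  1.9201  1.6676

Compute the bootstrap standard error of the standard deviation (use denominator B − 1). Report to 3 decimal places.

Bootstrap SE is the standard deviation of the 9 replicate standard deviations.
Mean of replicates: (1.5735 + 1.8646 + 2.0141 + 1.5591 + 1.6804 + 1.5512 + 1.9364 + 1.9201 + 1.6676) / 9 = 15.76700 / 9 = 1.75189
Sum of squared deviations: (−0.17839)² + (+0.11271)² + (+0.26221)² + (−0.19279)² + (−0.07149)² + (−0.20069)² + (+0.18451)² + (+0.16821)² + (−0.08429)² = 0.26528
Variance = 0.26528 / 8 = 0.03316
SE* = √0.03316

SE* = 0.182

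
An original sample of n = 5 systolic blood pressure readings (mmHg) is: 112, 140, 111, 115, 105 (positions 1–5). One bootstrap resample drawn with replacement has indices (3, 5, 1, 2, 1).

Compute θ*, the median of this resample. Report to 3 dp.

Resample values: 111, 105, 112, 140, 112.
Sorted: 105, 111, 112, 112, 140
Median = middle value = 112.000

θ* = 112.000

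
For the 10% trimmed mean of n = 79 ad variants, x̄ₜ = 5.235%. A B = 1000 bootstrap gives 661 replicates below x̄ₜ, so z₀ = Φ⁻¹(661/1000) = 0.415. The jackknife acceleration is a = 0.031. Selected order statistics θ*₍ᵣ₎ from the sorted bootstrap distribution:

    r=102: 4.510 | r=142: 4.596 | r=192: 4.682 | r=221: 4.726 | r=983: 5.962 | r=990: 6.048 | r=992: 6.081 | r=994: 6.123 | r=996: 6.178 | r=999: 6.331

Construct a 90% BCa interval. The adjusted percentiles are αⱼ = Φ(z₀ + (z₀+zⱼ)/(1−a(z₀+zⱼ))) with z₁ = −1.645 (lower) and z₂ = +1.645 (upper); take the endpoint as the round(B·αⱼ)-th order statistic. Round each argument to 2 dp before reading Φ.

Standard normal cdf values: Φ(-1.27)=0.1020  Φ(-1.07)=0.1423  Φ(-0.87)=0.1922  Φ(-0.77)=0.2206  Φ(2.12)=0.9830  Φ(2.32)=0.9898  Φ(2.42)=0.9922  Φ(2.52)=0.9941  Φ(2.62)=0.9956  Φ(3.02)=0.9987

(4.726, 6.178)

Lower: z₀ + z₁ = 0.415 + (-1.645) = -1.230; 1 − a(z₀+z₁) = 1 − (0.031)(-1.230) = 1.0381; argument = 0.415 + (-1.230)/1.0381 = -0.7698 → -0.77.
α₁ = Φ(-0.77) = 0.2206; rank = round(1000 × 0.2206) = 221; θ*₍221₎ = 4.726.
Upper: z₀ + z₂ = 2.060; 1 − a(z₀+z₂) = 0.9361; argument = 2.6155 → 2.62; α₂ = 0.9956; rank = 996; θ*₍996₎ = 6.178.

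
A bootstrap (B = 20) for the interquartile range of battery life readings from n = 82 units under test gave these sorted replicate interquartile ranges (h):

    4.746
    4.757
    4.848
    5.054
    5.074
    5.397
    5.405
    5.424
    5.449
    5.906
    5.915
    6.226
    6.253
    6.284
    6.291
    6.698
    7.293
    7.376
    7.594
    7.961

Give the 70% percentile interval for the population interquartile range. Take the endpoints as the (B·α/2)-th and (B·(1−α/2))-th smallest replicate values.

α = 0.30; lower rank = 20 × 0.150 = 3; upper rank = 20 × 0.850 = 17.
The 3rd smallest replicate is 4.848; the 17th is 7.293.

(4.848, 7.293)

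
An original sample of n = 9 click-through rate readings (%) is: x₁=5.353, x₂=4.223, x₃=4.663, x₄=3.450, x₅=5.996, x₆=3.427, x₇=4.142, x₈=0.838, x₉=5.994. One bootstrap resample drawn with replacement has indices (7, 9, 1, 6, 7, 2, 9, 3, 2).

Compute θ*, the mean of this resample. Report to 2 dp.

θ* = 4.68

Resample values: 4.142, 5.994, 5.353, 3.427, 4.142, 4.223, 5.994, 4.663, 4.223.
Mean = (4.142 + 5.994 + 5.353 + 3.427 + 4.142 + 4.223 + 5.994 + 4.663 + 4.223) / 9 = 42.1610 / 9 = 4.68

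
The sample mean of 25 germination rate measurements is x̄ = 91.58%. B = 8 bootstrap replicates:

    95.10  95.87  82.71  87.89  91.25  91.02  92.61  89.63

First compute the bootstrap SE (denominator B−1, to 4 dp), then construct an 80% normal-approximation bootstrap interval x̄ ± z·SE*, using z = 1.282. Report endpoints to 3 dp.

(86.206, 96.954)

Mean of replicates = 90.7600; sum of squared deviations = 122.9942; SE* = √(122.9942/7) = 4.1917
Margin = 1.282 × 4.1917 = 5.3738
Interval: 91.58 ± 5.3738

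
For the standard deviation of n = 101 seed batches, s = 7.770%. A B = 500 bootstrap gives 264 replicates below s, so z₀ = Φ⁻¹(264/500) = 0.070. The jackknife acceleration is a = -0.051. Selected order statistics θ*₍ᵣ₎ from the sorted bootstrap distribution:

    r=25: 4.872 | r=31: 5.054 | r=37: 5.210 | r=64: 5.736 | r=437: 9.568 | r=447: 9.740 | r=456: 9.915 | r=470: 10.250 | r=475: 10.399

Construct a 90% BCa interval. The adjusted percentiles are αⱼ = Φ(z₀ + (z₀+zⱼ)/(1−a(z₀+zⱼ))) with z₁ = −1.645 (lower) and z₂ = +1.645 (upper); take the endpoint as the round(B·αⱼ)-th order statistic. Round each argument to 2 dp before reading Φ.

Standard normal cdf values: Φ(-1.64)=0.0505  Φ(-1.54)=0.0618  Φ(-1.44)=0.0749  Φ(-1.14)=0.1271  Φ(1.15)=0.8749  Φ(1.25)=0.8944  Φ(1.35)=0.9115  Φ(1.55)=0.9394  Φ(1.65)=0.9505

Lower: z₀ + z₁ = 0.070 + (-1.645) = -1.575; 1 − a(z₀+z₁) = 1 − (-0.051)(-1.575) = 0.9197; argument = 0.070 + (-1.575)/0.9197 = -1.6426 → -1.64.
α₁ = Φ(-1.64) = 0.0505; rank = round(500 × 0.0505) = 25; θ*₍25₎ = 4.872.
Upper: z₀ + z₂ = 1.715; 1 − a(z₀+z₂) = 1.0875; argument = 1.6471 → 1.65; α₂ = 0.9505; rank = 475; θ*₍475₎ = 10.399.

(4.872, 10.399)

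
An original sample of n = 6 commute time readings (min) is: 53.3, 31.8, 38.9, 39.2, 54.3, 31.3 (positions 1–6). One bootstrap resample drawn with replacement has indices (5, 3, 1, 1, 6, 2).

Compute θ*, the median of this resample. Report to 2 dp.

θ* = 46.10

Resample values: 54.3, 38.9, 53.3, 53.3, 31.3, 31.8.
Sorted: 31.3, 31.8, 38.9, 53.3, 53.3, 54.3
Median = average of the two middle values = 46.10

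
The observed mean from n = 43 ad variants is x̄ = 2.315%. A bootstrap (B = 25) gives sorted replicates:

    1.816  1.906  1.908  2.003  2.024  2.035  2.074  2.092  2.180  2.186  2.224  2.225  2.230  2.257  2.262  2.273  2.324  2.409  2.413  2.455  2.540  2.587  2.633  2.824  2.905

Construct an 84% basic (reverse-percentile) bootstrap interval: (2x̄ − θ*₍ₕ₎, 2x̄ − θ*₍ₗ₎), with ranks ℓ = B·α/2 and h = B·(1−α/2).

Percentile endpoints at ranks 2 and 23: θ*₍2₎ = 1.906, θ*₍23₎ = 2.633.
Basic interval reflects these around x̄:
  lower = 2 × 2.315 − 2.633 = 1.997
  upper = 2 × 2.315 − 1.906 = 2.724

(1.997, 2.724)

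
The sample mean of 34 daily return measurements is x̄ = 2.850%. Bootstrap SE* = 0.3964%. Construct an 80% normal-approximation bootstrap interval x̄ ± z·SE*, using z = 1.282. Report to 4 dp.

(2.3418, 3.3582)

Margin = 1.282 × 0.3964 = 0.50818
Interval: 2.850 ± 0.50818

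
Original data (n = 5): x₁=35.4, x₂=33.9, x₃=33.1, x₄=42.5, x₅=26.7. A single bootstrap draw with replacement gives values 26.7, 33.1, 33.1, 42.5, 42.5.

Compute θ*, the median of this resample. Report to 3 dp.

Sorted: 26.7, 33.1, 33.1, 42.5, 42.5
Median = middle value = 33.100

θ* = 33.100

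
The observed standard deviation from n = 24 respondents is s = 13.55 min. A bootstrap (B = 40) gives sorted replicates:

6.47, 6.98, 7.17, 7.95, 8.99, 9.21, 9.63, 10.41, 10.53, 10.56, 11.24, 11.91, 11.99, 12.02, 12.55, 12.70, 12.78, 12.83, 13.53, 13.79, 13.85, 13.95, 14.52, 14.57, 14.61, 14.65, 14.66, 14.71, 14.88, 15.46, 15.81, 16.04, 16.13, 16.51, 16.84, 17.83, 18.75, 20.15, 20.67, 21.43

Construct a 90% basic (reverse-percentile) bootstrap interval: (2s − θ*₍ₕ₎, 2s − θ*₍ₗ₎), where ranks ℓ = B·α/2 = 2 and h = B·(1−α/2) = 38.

Percentile endpoints at ranks 2 and 38: θ*₍2₎ = 6.98, θ*₍38₎ = 20.15.
Basic interval reflects these around s:
  lower = 2 × 13.55 − 20.15 = 6.95
  upper = 2 × 13.55 − 6.98 = 20.12

(6.95, 20.12)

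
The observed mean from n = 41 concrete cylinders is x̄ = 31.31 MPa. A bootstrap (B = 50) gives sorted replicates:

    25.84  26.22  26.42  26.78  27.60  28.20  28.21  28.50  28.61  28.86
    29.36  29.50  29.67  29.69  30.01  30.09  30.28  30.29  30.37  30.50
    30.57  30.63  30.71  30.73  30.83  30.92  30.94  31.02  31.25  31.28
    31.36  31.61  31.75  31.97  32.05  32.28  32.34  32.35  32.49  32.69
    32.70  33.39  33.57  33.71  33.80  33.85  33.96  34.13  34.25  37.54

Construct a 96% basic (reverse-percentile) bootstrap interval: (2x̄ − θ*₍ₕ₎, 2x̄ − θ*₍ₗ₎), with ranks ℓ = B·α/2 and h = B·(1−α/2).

Percentile endpoints at ranks 1 and 49: θ*₍1₎ = 25.84, θ*₍49₎ = 34.25.
Basic interval reflects these around x̄:
  lower = 2 × 31.31 − 34.25 = 28.37
  upper = 2 × 31.31 − 25.84 = 36.78

(28.37, 36.78)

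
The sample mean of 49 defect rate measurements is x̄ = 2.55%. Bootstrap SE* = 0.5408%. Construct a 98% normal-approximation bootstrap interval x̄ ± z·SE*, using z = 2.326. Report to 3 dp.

Margin = 2.326 × 0.5408 = 1.2579
Interval: 2.55 ± 1.2579

(1.292, 3.808)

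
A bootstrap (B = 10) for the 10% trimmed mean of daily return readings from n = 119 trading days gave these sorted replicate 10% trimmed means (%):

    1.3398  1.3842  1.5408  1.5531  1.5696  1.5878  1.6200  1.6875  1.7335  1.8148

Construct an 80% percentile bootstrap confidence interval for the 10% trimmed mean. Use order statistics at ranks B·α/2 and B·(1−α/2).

(1.3398, 1.7335)

α = 0.20; lower rank = 10 × 0.100 = 1; upper rank = 10 × 0.900 = 9.
The 1st smallest replicate is 1.3398; the 9th is 1.7335.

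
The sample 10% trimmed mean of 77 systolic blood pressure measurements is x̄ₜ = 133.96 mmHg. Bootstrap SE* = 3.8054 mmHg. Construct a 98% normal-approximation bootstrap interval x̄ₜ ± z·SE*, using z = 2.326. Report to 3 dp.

(125.109, 142.811)

Margin = 2.326 × 3.8054 = 8.8514
Interval: 133.96 ± 8.8514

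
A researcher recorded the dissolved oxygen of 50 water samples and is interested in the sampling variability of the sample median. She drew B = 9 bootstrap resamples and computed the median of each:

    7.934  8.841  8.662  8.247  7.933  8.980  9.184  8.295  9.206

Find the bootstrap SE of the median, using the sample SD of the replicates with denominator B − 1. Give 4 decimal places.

SE* = 0.5024

Bootstrap SE is the standard deviation of the 9 replicate medians.
Mean of replicates: (7.934 + 8.841 + 8.662 + 8.247 + 7.933 + 8.980 + 9.184 + 8.295 + 9.206) / 9 = 77.28200 / 9 = 8.58689
Sum of squared deviations: (−0.65289)² + (+0.25411)² + (+0.07511)² + (−0.33989)² + (−0.65389)² + (+0.39311)² + (+0.59711)² + (−0.29189)² + (+0.61911)² = 2.01915
Variance = 2.01915 / 8 = 0.25239
SE* = √0.25239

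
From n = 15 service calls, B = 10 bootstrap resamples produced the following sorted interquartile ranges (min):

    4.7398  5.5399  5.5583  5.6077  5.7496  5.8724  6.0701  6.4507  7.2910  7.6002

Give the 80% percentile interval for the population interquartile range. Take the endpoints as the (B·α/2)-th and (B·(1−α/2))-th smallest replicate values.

(4.7398, 7.2910)

α = 0.20; lower rank = 10 × 0.100 = 1; upper rank = 10 × 0.900 = 9.
The 1st smallest replicate is 4.7398; the 9th is 7.2910.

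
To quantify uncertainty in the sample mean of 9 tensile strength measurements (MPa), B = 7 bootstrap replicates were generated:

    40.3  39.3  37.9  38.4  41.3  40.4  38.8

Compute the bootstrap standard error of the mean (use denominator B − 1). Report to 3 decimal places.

SE* = 1.224

Bootstrap SE is the standard deviation of the 7 replicate means.
Mean of replicates: (40.3 + 39.3 + 37.9 + 38.4 + 41.3 + 40.4 + 38.8) / 7 = 276.4000 / 7 = 39.4857
Sum of squared deviations: (+0.8143)² + (−0.1857)² + (−1.5857)² + (−1.0857)² + (+1.8143)² + (+0.9143)² + (−0.6857)² = 8.9886
Variance = 8.9886 / 6 = 1.4981
SE* = √1.4981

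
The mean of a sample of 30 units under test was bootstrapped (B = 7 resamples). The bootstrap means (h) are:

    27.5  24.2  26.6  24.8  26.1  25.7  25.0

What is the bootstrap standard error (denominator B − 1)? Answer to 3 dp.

Bootstrap SE is the standard deviation of the 7 replicate means.
Mean of replicates: (27.5 + 24.2 + 26.6 + 24.8 + 26.1 + 25.7 + 25.0) / 7 = 179.9000 / 7 = 25.7000
Sum of squared deviations: (+1.8000)² + (−1.5000)² + (+0.9000)² + (−0.9000)² + (+0.4000)² + (+0.0000)² + (−0.7000)² = 7.7600
Variance = 7.7600 / 6 = 1.2933
SE* = √1.2933

SE* = 1.137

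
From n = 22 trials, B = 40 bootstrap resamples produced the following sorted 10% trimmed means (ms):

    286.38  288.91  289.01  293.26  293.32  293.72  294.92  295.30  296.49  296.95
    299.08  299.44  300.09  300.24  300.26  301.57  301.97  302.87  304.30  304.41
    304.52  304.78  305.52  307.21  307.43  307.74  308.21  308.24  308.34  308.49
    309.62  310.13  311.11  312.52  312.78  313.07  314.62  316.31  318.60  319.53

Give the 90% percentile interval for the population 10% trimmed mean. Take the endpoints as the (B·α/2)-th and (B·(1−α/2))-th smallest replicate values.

α = 0.10; lower rank = 40 × 0.050 = 2; upper rank = 40 × 0.950 = 38.
The 2nd smallest replicate is 288.91; the 38th is 316.31.

(288.91, 316.31)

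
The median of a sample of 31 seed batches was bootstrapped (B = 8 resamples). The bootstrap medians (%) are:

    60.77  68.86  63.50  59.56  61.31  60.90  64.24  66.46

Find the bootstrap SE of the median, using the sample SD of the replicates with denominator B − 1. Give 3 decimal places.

Bootstrap SE is the standard deviation of the 8 replicate medians.
Mean of replicates: (60.77 + 68.86 + 63.50 + 59.56 + 61.31 + 60.90 + 64.24 + 66.46) / 8 = 505.6000 / 8 = 63.2000
Sum of squared deviations: (−2.4300)² + (+5.6600)² + (+0.3000)² + (−3.6400)² + (−1.8900)² + (−2.3000)² + (+1.0400)² + (+3.2600)² = 71.8514
Variance = 71.8514 / 7 = 10.2645
SE* = √10.2645

SE* = 3.204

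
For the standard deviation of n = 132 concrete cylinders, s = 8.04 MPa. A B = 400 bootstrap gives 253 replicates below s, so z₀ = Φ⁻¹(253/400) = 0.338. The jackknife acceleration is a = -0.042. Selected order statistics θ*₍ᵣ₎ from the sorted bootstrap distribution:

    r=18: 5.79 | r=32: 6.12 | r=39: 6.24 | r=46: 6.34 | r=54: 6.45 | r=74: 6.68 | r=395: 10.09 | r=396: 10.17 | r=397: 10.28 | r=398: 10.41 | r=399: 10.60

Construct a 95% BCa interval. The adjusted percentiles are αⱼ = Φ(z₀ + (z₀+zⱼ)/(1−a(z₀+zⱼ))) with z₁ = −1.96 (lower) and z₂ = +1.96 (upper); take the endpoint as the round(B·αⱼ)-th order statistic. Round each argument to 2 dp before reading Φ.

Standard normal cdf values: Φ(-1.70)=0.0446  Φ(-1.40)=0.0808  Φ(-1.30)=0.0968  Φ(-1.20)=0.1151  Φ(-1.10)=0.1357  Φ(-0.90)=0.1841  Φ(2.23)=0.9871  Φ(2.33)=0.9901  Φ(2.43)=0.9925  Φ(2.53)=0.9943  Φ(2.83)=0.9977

(6.12, 10.28)

Lower: z₀ + z₁ = 0.338 + (-1.960) = -1.622; 1 − a(z₀+z₁) = 1 − (-0.042)(-1.622) = 0.9319; argument = 0.338 + (-1.622)/0.9319 = -1.4026 → -1.40.
α₁ = Φ(-1.40) = 0.0808; rank = round(400 × 0.0808) = 32; θ*₍32₎ = 6.12.
Upper: z₀ + z₂ = 2.298; 1 − a(z₀+z₂) = 1.0965; argument = 2.4337 → 2.43; α₂ = 0.9925; rank = 397; θ*₍397₎ = 10.28.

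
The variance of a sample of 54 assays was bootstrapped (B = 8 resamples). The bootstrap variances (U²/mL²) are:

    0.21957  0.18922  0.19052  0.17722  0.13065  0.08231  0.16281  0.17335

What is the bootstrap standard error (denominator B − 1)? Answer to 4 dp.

Bootstrap SE is the standard deviation of the 8 replicate variances.
Mean of replicates: (0.21957 + 0.18922 + 0.19052 + 0.17722 + 0.13065 + 0.08231 + 0.16281 + 0.17335) / 8 = 1.325650 / 8 = 0.165706
Sum of squared deviations: (+0.053864)² + (+0.023514)² + (+0.024814)² + (+0.011514)² + (−0.035056)² + (−0.083396)² + (−0.002896)² + (+0.007644)² = 0.012453
Variance = 0.012453 / 7 = 0.001779
SE* = √0.001779

SE* = 0.0422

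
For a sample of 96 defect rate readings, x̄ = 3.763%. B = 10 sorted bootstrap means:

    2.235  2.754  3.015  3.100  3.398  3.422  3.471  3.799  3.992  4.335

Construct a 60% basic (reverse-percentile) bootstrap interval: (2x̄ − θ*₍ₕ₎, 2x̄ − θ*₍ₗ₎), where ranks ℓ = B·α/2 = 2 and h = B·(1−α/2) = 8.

(3.727, 4.772)

Percentile endpoints at ranks 2 and 8: θ*₍2₎ = 2.754, θ*₍8₎ = 3.799.
Basic interval reflects these around x̄:
  lower = 2 × 3.763 − 3.799 = 3.727
  upper = 2 × 3.763 − 2.754 = 4.772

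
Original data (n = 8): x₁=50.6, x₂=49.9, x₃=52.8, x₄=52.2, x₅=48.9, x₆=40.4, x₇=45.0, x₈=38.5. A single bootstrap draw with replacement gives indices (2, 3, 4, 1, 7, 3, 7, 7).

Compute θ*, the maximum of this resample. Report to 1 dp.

θ* = 52.8

Resample values: 49.9, 52.8, 52.2, 50.6, 45.0, 52.8, 45.0, 45.0.
Maximum = 52.8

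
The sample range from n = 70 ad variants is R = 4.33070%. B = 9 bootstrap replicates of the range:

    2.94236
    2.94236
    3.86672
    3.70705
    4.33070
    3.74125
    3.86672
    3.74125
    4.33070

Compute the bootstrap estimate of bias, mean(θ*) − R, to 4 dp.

mean(θ*) = (2.94236 + 2.94236 + 3.86672 + 3.70705 + 4.33070 + 3.74125 + 3.86672 + 3.74125 + 4.33070) / 9 = 3.71879
bias = 3.71879 − 4.33070

bias = −0.6119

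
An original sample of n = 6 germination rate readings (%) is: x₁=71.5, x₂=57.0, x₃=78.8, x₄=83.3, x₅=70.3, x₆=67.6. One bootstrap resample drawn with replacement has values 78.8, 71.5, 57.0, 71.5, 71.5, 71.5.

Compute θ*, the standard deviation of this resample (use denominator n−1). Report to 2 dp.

Mean = 70.3000; sum of squared deviations = 254.9000
s² = 254.9000 / 5 = 50.9800
s = √50.9800 = 7.14

θ* = 7.14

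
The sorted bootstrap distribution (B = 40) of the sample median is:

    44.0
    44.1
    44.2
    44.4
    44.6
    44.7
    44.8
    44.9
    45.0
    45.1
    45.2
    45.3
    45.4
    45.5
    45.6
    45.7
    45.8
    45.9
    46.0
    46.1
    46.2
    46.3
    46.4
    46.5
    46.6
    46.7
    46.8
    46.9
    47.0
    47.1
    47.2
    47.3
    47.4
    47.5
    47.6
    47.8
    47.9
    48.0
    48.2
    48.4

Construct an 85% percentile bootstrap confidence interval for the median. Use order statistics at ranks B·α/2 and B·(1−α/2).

α = 0.15; lower rank = 40 × 0.075 = 3; upper rank = 40 × 0.925 = 37.
The 3rd smallest replicate is 44.2; the 37th is 47.9.

(44.2, 47.9)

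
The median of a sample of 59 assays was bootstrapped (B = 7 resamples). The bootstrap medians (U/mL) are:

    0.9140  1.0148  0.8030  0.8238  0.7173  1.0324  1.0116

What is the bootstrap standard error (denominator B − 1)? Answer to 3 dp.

Bootstrap SE is the standard deviation of the 7 replicate medians.
Mean of replicates: (0.9140 + 1.0148 + 0.8030 + 0.8238 + 0.7173 + 1.0324 + 1.0116) / 7 = 6.31690 / 7 = 0.90241
Sum of squared deviations: (+0.01159)² + (+0.11239)² + (−0.09941)² + (−0.07861)² + (−0.18511)² + (+0.12999)² + (+0.10919)² = 0.09191
Variance = 0.09191 / 6 = 0.01532
SE* = √0.01532

SE* = 0.124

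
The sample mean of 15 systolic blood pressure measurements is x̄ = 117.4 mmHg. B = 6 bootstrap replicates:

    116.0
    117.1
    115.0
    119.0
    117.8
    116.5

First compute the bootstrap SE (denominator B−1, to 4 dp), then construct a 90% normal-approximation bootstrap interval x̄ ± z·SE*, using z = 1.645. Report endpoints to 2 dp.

(115.09, 119.71)

Mean of replicates = 116.9000; sum of squared deviations = 9.8400; SE* = √(9.8400/5) = 1.4029
Margin = 1.645 × 1.4029 = 2.308
Interval: 117.4 ± 2.308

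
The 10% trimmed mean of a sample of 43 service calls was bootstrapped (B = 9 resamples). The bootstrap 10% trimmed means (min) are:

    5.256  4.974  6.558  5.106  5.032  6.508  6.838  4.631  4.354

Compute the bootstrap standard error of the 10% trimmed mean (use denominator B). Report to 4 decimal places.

Bootstrap SE is the standard deviation of the 9 replicate 10% trimmed means.
Mean of replicates: (5.256 + 4.974 + 6.558 + 5.106 + 5.032 + 6.508 + 6.838 + 4.631 + 4.354) / 9 = 49.25700 / 9 = 5.47300
Sum of squared deviations: (−0.21700)² + (−0.49900)² + (+1.08500)² + (−0.36700)² + (−0.44100)² + (+1.03500)² + (+1.36500)² + (−0.84200)² + (−1.11900)² = 6.69806
Variance = 6.69806 / 9 = 0.74423
SE* = √0.74423

SE* = 0.8627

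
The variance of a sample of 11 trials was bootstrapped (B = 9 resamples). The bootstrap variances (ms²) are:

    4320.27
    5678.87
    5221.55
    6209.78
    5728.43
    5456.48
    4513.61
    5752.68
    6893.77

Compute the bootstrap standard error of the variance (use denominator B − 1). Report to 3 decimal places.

SE* = 792.948

Bootstrap SE is the standard deviation of the 9 replicate variances.
Mean of replicates: (4320.27 + 5678.87 + 5221.55 + 6209.78 + 5728.43 + 5456.48 + 4513.61 + 5752.68 + 6893.77) / 9 = 49775.4400 / 9 = 5530.6044
Sum of squared deviations: (−1210.3344)² + (+148.2656)² + (−309.0544)² + (+679.1756)² + (+197.8256)² + (−74.1244)² + (−1016.9944)² + (+222.0756)² + (+1363.1656)² = 5030131.1952
Variance = 5030131.1952 / 8 = 628766.3994
SE* = √628766.3994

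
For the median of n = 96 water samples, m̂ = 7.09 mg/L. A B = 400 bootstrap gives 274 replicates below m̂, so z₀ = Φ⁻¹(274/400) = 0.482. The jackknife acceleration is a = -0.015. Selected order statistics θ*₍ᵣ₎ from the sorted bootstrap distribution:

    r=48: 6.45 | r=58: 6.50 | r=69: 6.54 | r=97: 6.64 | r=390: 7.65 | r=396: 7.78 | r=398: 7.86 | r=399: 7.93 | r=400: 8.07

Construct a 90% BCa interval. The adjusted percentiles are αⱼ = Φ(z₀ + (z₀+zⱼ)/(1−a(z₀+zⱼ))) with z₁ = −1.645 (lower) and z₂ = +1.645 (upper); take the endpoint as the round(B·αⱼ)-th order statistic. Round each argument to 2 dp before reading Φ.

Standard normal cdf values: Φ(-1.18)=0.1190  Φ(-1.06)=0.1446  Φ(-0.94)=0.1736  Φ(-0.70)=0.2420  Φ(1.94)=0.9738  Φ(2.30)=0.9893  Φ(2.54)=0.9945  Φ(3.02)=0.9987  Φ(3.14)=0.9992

(6.64, 7.86)

Lower: z₀ + z₁ = 0.482 + (-1.645) = -1.163; 1 − a(z₀+z₁) = 1 − (-0.015)(-1.163) = 0.9826; argument = 0.482 + (-1.163)/0.9826 = -0.7016 → -0.70.
α₁ = Φ(-0.70) = 0.2420; rank = round(400 × 0.2420) = 97; θ*₍97₎ = 6.64.
Upper: z₀ + z₂ = 2.127; 1 − a(z₀+z₂) = 1.0319; argument = 2.5432 → 2.54; α₂ = 0.9945; rank = 398; θ*₍398₎ = 7.86.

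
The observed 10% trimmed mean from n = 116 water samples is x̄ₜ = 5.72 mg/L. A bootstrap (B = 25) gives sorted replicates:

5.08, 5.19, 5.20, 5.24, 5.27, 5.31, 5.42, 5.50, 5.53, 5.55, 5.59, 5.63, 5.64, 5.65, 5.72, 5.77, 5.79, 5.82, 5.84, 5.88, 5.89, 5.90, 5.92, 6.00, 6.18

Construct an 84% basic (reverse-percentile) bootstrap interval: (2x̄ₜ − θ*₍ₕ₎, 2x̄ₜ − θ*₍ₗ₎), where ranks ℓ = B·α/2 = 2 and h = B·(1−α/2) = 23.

(5.52, 6.25)

Percentile endpoints at ranks 2 and 23: θ*₍2₎ = 5.19, θ*₍23₎ = 5.92.
Basic interval reflects these around x̄ₜ:
  lower = 2 × 5.72 − 5.92 = 5.52
  upper = 2 × 5.72 − 5.19 = 6.25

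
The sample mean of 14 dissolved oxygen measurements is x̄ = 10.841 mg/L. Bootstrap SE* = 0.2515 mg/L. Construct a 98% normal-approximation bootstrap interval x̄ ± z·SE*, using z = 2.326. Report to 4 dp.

(10.2560, 11.4260)

Margin = 2.326 × 0.2515 = 0.58499
Interval: 10.841 ± 0.58499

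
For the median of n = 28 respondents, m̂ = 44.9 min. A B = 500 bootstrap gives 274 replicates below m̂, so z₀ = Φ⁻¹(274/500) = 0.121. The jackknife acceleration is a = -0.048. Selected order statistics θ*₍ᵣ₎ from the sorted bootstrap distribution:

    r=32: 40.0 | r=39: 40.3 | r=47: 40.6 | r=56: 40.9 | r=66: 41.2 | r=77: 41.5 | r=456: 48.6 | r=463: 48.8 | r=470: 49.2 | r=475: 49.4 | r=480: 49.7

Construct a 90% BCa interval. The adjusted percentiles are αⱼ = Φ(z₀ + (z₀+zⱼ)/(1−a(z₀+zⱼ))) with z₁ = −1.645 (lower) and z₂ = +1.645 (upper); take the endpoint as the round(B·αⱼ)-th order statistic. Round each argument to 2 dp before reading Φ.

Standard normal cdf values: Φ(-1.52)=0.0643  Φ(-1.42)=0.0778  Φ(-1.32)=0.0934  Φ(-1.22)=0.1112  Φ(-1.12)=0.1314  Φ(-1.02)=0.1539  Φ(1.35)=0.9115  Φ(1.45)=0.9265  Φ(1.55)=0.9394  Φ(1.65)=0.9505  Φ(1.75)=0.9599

(40.0, 49.7)

Lower: z₀ + z₁ = 0.121 + (-1.645) = -1.524; 1 − a(z₀+z₁) = 1 − (-0.048)(-1.524) = 0.9268; argument = 0.121 + (-1.524)/0.9268 = -1.5233 → -1.52.
α₁ = Φ(-1.52) = 0.0643; rank = round(500 × 0.0643) = 32; θ*₍32₎ = 40.0.
Upper: z₀ + z₂ = 1.766; 1 − a(z₀+z₂) = 1.0848; argument = 1.7490 → 1.75; α₂ = 0.9599; rank = 480; θ*₍480₎ = 49.7.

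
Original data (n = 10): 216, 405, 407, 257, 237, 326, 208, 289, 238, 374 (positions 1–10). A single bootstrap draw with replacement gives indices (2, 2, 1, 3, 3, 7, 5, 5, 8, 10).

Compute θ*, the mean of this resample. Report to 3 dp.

Resample values: 405, 405, 216, 407, 407, 208, 237, 237, 289, 374.
Mean = (405 + 405 + 216 + 407 + 407 + 208 + 237 + 237 + 289 + 374) / 10 = 3185.0 / 10 = 318.500

θ* = 318.500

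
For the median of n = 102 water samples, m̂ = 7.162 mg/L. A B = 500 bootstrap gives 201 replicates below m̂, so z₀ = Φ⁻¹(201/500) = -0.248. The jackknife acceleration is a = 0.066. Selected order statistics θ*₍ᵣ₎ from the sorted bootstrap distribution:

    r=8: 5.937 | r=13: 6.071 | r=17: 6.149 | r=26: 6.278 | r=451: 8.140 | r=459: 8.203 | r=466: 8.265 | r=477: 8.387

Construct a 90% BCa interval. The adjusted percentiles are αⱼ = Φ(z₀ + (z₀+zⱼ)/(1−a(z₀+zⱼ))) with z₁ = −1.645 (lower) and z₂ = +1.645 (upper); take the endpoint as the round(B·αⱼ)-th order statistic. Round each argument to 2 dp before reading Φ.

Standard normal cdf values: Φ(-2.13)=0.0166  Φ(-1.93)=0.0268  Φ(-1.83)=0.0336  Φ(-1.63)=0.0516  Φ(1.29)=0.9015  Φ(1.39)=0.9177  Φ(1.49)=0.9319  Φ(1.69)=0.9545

(6.071, 8.140)

Lower: z₀ + z₁ = -0.248 + (-1.645) = -1.893; 1 − a(z₀+z₁) = 1 − (0.066)(-1.893) = 1.1249; argument = -0.248 + (-1.893)/1.1249 = -1.9308 → -1.93.
α₁ = Φ(-1.93) = 0.0268; rank = round(500 × 0.0268) = 13; θ*₍13₎ = 6.071.
Upper: z₀ + z₂ = 1.397; 1 − a(z₀+z₂) = 0.9078; argument = 1.2909 → 1.29; α₂ = 0.9015; rank = 451; θ*₍451₎ = 8.140.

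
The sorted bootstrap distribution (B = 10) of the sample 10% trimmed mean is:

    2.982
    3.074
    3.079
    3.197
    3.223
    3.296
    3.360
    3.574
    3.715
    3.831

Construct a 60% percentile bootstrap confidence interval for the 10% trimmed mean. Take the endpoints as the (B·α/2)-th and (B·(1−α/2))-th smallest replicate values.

α = 0.40; lower rank = 10 × 0.200 = 2; upper rank = 10 × 0.800 = 8.
The 2nd smallest replicate is 3.074; the 8th is 3.574.

(3.074, 3.574)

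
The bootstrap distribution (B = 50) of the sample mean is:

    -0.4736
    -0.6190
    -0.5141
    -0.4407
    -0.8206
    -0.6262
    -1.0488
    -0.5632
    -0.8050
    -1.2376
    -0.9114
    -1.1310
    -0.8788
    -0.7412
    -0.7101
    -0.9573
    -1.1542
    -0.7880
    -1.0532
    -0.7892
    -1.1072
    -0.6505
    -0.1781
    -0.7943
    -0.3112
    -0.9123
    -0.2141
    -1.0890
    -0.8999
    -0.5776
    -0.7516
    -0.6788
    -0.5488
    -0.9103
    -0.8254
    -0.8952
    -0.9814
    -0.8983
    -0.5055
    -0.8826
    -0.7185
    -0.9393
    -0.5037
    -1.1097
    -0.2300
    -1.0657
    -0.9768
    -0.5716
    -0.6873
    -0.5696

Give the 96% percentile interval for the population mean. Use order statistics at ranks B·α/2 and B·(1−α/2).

Sorted replicates: -1.2376, -1.1542, -1.1310, -1.1097, -1.1072, -1.0890, -1.0657, -1.0532, -1.0488, -0.9814, -0.9768, -0.9573, -0.9393, -0.9123, -0.9114, -0.9103, -0.8999, -0.8983, -0.8952, -0.8826, -0.8788, -0.8254, -0.8206, -0.8050, -0.7943, -0.7892, -0.7880, -0.7516, -0.7412, -0.7185, -0.7101, -0.6873, -0.6788, -0.6505, -0.6262, -0.6190, -0.5776, -0.5716, -0.5696, -0.5632, -0.5488, -0.5141, -0.5055, -0.5037, -0.4736, -0.4407, -0.3112, -0.2300, -0.2141, -0.1781
α = 0.04; lower rank = 50 × 0.020 = 1; upper rank = 50 × 0.980 = 49.
The 1st smallest replicate is -1.2376; the 49th is -0.2141.

(-1.2376, -0.2141)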